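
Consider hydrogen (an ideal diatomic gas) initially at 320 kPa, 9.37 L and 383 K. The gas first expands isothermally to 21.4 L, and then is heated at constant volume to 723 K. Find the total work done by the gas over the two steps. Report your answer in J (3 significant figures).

W_total ≈ 2480 J

Step 1 (isothermal): W = P₁V₁ ln(V₂/V₁) = (2998) ln(21.4/9.37) = 2476 J.
Step 2 (isochoric): W = 0 (constant volume).
W_total = 2476 + 0 = 2476 J.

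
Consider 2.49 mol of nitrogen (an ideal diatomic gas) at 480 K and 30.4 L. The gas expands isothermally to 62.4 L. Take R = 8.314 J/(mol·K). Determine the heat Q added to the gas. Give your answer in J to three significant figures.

Q ≈ 7150 J

Isothermal ⇒ ΔU = 0, so Q = W = nRT ln(V₂/V₁).
Q = (2.49)(8.314)(480) ln(62.4/30.4) = 9937 × 0.7191 = 7146 J.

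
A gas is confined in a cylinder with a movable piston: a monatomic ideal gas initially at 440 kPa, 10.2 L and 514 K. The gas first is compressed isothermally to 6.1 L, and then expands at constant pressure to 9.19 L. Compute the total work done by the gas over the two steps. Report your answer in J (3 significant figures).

Step 1 (isothermal): W = P₁V₁ ln(V₂/V₁) = (4488) ln(6.1/10.2) = -2307 J.
After step 1: P = 735.7 kPa, V = 6.1 L, T = 514 K.
Step 2 (isobaric): W = PΔV = (735.7 kPa)(9.19 − 6.1 L) = 2273 J.
W_total = -2307 + 2273 = -33.85 J.

W_total ≈ -33.8 J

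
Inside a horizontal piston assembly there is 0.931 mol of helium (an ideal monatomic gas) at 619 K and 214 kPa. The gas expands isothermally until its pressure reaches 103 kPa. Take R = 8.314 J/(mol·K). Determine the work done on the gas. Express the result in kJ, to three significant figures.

W ≈ -3.50 kJ

Isothermal process: W = nRT ln(V₂/V₁) = nRT ln(P₁/P₂).
W = (0.931)(8.314)(619) × ln(214/103)
  = 4791 × ln(2.078) = 4791 × 0.7312
W_by_gas = 3504 J; work on gas = −W_by = -3504 J.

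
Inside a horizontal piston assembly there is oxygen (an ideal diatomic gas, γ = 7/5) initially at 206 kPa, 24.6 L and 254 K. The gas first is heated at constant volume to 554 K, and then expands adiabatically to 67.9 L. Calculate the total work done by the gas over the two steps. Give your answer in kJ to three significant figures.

W_total ≈ 9.22 kJ

Step 1 (isochoric): W = 0 (constant volume).
After step 1: P = 449.3 kPa (V unchanged).
Step 2 (adiabatic): W = (P₁V₁ − P₂V₂)/(γ−1) = (11053 − 7364)/0.4 = 9223 J.
W_total = 0 + 9223 = 9223 J.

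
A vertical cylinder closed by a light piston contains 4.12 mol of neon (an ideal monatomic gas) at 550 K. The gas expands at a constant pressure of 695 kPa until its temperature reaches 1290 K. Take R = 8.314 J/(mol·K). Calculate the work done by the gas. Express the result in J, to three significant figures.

W ≈ 25300 J

Isobaric: W = P ΔV = nR ΔT.
W = (4.12)(8.314)(1290 − 550) = 25348 J.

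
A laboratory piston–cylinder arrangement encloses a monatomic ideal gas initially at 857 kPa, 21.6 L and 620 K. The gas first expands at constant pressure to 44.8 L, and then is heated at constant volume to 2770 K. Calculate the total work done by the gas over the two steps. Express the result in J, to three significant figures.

Step 1 (isobaric): W = PΔV = (857 kPa)(44.8 − 21.6 L) = 19882 J.
Step 2 (isochoric): W = 0 (constant volume).
W_total = 19882 + 0 = 19882 J.

W_total ≈ 19900 J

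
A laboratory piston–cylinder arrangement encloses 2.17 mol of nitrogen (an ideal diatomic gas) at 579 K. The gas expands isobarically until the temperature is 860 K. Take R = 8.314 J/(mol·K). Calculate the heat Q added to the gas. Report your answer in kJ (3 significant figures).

Q ≈ 17.7 kJ

Isobaric: W = nRΔT = (2.17)(8.314)(281) = 5070 J.
ΔU = nCᵥΔT with Cᵥ = 5R/2: ΔU = (2.17)(20.79)(281) = 12674 J.
Q = ΔU + W = 12674 + 5070 = 17744 J.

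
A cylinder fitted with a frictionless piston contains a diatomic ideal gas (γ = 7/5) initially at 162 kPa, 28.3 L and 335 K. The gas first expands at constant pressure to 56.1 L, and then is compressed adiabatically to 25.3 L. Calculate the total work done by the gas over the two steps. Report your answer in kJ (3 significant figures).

Step 1 (isobaric): W = PΔV = (162 kPa)(56.1 − 28.3 L) = 4504 J.
After step 1: P = 162 kPa, V = 56.1 L, T = 664.1 K.
Step 2 (adiabatic): W = (P₁V₁ − P₂V₂)/(γ−1) = (9088 − 12497)/0.4 = -8523 J.
W_total = 4504 − 8523 = -4019 J.

W_total ≈ -4.02 kJ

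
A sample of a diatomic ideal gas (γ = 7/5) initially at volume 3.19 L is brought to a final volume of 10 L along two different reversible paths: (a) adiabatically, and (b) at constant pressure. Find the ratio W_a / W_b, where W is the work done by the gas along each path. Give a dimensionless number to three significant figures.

W_a / W_b ≈ 0.430

Path (a) adiabatic: W = P₁V₁(1 − (V₁/V₂)^(γ−1))/(γ−1) → W_a/(P₁V₁) = 0.9171.
Path (b) isobaric: W = P₁(V₂ − V₁) → W_b/(P₁V₁) = 2.135.
W_a / W_b = 0.9171 / 2.135 = 0.4296.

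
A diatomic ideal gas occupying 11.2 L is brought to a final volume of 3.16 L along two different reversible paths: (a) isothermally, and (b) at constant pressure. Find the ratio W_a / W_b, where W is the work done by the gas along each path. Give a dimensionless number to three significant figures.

Path (a) isothermal: W = P₁V₁ ln(V₂/V₁) → W_a/(P₁V₁) = -1.265.
Path (b) isobaric: W = P₁(V₂ − V₁) → W_b/(P₁V₁) = -0.7179.
W_a / W_b = -1.265 / -0.7179 = 1.763.

W_a / W_b ≈ 1.76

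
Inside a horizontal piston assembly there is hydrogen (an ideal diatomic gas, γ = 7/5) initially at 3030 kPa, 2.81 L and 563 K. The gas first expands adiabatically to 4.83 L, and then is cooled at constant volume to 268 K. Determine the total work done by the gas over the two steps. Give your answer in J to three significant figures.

W_total ≈ 4150 J

Step 1 (adiabatic): W = (P₁V₁ − P₂V₂)/(γ−1) = (8514 − 6856)/0.4 = 4146 J.
Step 2 (isochoric): W = 0 (constant volume).
W_total = 4146 + 0 = 4146 J.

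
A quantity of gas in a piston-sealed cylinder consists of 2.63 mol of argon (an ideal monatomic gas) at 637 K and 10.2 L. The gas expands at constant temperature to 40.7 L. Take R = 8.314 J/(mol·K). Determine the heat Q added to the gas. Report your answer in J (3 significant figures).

Q ≈ 19300 J

Isothermal ⇒ ΔU = 0, so Q = W = nRT ln(V₂/V₁).
Q = (2.63)(8.314)(637) ln(40.7/10.2) = 13929 × 1.384 = 19275 J.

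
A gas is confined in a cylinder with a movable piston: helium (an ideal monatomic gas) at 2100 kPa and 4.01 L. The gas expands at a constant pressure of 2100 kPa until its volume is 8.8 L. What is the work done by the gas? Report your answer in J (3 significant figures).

Isobaric: W = P ΔV.
W = (2100 kPa)(8.8 − 4.01 L) = (2100)(4.79) = 10059 J.

W ≈ 10100 J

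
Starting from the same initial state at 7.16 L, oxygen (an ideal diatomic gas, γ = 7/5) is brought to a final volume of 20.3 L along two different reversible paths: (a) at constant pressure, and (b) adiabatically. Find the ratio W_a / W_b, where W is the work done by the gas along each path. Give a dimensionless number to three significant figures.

W_a / W_b ≈ 2.15

Path (a) isobaric: W = P₁(V₂ − V₁) → W_a/(P₁V₁) = 1.835.
Path (b) adiabatic: W = P₁V₁(1 − (V₁/V₂)^(γ−1))/(γ−1) → W_b/(P₁V₁) = 0.8522.
W_a / W_b = 1.835 / 0.8522 = 2.154.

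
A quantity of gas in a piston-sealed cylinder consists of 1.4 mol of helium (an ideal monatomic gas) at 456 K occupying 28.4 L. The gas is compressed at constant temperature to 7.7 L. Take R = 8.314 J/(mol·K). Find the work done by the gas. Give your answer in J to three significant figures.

W ≈ -6930 J

Isothermal: W = nRT ln(V₂/V₁).
W = (1.4)(8.314)(456) × ln(7.7/28.4)
  = 5308 × -1.305
W_by_gas = -6927 J.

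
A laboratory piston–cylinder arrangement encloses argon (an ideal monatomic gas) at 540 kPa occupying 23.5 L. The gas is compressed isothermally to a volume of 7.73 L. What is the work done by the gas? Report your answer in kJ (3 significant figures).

Isothermal: W = nRT ln(V₂/V₁) = P₁V₁ ln(V₂/V₁).
P₁V₁ = (540 kPa)(23.5 L) = 12690 J.
W = 12690 × ln(7.73/23.5) = 12690 × -1.112
W_by_gas = -14110 J.

W ≈ -14.1 kJ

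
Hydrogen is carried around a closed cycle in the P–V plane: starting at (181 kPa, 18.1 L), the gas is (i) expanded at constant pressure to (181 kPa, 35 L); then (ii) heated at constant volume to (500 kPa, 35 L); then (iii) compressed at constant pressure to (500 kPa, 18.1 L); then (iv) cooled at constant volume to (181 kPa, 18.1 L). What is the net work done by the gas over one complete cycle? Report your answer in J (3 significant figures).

Constant-volume legs do no work.
W(i) = (181)(35 − 18.1) = 3059 J; W(iii) = (500)(18.1 − 35) = -8450 J.
W_net = 3059 − 8450 = -5391 J (the counter-clockwise enclosed area).

W_net ≈ -5390 J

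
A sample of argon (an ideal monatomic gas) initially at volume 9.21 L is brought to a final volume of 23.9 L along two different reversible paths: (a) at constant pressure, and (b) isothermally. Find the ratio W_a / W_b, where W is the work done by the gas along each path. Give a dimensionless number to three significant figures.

W_a / W_b ≈ 1.67

Path (a) isobaric: W = P₁(V₂ − V₁) → W_a/(P₁V₁) = 1.595.
Path (b) isothermal: W = P₁V₁ ln(V₂/V₁) → W_b/(P₁V₁) = 0.9536.
W_a / W_b = 1.595 / 0.9536 = 1.673.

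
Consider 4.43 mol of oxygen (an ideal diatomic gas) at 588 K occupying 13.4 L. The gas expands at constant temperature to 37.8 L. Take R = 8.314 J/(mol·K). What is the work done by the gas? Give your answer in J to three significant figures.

W ≈ 22500 J

Isothermal: W = nRT ln(V₂/V₁).
W = (4.43)(8.314)(588) × ln(37.8/13.4)
  = 21657 × 1.037
W_by_gas = 22459 J.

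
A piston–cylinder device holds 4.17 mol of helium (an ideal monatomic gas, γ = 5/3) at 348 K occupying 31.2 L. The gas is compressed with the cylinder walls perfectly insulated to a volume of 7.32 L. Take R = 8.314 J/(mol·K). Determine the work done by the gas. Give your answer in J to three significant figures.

W ≈ -29500 J

Adiabatic: TV^(γ−1) = const with γ = 5/3.
T₂ = T₁ (V₁/V₂)^(γ−1) = 348 × (31.2/7.32)^0.667 = 348 × 2.629 = 914.8 K.
W_by = nCᵥ(T₁ − T₂) = (4.17)(12.47)(348 − 914.8) = -29478 J.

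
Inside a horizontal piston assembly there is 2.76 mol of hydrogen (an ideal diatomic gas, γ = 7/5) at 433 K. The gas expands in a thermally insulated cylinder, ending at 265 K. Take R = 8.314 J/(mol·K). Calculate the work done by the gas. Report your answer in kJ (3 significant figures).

Adiabatic ⇒ Q = 0, so W_by = −ΔU = nCᵥ(T₁ − T₂).
Cᵥ = 5R/2 = 20.79 J/(mol·K).
W = (2.76)(20.79)(433 − 265) = 9638 J.

W ≈ 9.64 kJ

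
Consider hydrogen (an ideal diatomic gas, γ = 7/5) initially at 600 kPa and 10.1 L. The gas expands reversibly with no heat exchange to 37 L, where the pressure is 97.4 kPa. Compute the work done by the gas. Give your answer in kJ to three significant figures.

W ≈ 6.14 kJ

Adiabatic: W = (P₁V₁ − P₂V₂)/(γ − 1) with γ = 7/5.
P₁V₁ = 6060 J, P₂V₂ = 3604 J.
W = (6060 − 3604) / 0.4 = 6141 J.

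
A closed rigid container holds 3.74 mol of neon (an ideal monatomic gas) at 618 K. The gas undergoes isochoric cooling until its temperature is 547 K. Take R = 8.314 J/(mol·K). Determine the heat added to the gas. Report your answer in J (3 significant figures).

Q ≈ -3310 J

Constant volume ⇒ W = 0, so Q = ΔU = nCᵥΔT with Cᵥ = 3R/2 = 12.47 J/(mol·K).
ΔU = (3.74)(12.47)(547 − 618) = -3312 J.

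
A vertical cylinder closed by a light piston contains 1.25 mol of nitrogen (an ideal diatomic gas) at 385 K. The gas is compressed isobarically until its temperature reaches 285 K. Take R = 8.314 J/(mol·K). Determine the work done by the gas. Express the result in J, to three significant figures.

W ≈ -1040 J

Isobaric: W = P ΔV = nR ΔT.
W = (1.25)(8.314)(285 − 385) = -1039 J.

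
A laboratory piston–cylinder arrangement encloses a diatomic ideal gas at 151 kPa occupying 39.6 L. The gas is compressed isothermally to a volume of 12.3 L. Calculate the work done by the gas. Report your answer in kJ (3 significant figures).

Isothermal: W = nRT ln(V₂/V₁) = P₁V₁ ln(V₂/V₁).
P₁V₁ = (151 kPa)(39.6 L) = 5980 J.
W = 5980 × ln(12.3/39.6) = 5980 × -1.169
W_by_gas = -6992 J.

W ≈ -6.99 kJ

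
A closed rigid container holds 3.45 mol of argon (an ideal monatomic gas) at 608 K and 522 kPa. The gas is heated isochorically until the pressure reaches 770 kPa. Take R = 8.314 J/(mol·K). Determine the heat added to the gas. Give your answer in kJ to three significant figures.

Q ≈ 12.4 kJ

Constant volume ⇒ W = 0, so Q = ΔU = nCᵥΔT with Cᵥ = 3R/2 = 12.47 J/(mol·K).
At constant V, T₂/T₁ = P₂/P₁ ⇒ ΔT = T₁(P₂/P₁ − 1) = 608·(770/522 − 1) = 288.9 K.
ΔU = (3.45)(12.47)(288.9) = 12428 J.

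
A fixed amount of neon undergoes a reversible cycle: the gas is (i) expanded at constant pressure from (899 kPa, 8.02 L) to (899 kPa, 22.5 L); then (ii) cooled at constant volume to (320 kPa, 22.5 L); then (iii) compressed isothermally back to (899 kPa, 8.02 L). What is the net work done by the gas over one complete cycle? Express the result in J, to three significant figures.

W_net ≈ 5590 J

Leg (i): W = PΔV = (899)(22.5 − 8.02) = 13018 J.
Leg (ii): W = 0.
Leg (iii): W = PᵢVᵢ ln(V_f/Vᵢ) = (7200) ln(8.02/22.5) = -7427 J.
W_net = 13018 − 7427 = 5590 J.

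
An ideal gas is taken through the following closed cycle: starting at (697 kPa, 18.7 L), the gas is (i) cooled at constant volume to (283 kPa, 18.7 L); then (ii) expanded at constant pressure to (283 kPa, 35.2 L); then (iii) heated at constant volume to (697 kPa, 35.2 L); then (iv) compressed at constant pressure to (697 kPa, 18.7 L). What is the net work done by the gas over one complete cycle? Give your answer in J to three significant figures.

W_net ≈ -6830 J

Constant-volume legs do no work.
W(ii) = (283)(35.2 − 18.7) = 4670 J; W(iv) = (697)(18.7 − 35.2) = -11501 J.
W_net = 4670 − 11501 = -6831 J (the counter-clockwise enclosed area).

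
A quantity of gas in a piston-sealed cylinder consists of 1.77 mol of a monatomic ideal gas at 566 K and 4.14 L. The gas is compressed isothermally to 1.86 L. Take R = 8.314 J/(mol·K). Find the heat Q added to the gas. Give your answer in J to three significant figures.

Isothermal ⇒ ΔU = 0, so Q = W = nRT ln(V₂/V₁).
Q = (1.77)(8.314)(566) ln(1.86/4.14) = 8329 × -0.8001 = -6664 J.

Q ≈ -6660 J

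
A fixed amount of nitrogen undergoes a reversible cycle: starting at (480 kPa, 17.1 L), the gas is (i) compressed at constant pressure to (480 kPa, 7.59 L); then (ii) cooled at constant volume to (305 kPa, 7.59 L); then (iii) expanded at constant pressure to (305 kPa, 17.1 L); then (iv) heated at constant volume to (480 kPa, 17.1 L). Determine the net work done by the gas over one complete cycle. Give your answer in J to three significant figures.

W_net ≈ -1660 J

Constant-volume legs do no work.
W(i) = (480)(7.59 − 17.1) = -4565 J; W(iii) = (305)(17.1 − 7.59) = 2901 J.
W_net = -4565 + 2901 = -1664 J (the counter-clockwise enclosed area).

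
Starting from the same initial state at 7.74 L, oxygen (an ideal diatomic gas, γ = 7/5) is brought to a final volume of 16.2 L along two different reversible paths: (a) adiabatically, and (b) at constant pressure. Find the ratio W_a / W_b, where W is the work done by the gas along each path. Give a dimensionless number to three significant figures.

Path (a) adiabatic: W = P₁V₁(1 − (V₁/V₂)^(γ−1))/(γ−1) → W_a/(P₁V₁) = 0.6395.
Path (b) isobaric: W = P₁(V₂ − V₁) → W_b/(P₁V₁) = 1.093.
W_a / W_b = 0.6395 / 1.093 = 0.5851.

W_a / W_b ≈ 0.585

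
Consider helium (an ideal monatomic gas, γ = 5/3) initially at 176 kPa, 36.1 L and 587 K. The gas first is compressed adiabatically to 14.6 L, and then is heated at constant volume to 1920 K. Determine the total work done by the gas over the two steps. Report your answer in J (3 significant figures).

W_total ≈ -7900 J

Step 1 (adiabatic): W = (P₁V₁ − P₂V₂)/(γ−1) = (6354 − 11618)/0.667 = -7896 J.
Step 2 (isochoric): W = 0 (constant volume).
W_total = -7896 + 0 = -7896 J.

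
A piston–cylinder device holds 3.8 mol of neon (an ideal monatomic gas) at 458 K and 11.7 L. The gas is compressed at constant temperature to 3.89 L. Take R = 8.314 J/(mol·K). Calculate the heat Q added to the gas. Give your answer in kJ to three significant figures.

Q ≈ -15.9 kJ

Isothermal ⇒ ΔU = 0, so Q = W = nRT ln(V₂/V₁).
Q = (3.8)(8.314)(458) ln(3.89/11.7) = 14470 × -1.101 = -15934 J.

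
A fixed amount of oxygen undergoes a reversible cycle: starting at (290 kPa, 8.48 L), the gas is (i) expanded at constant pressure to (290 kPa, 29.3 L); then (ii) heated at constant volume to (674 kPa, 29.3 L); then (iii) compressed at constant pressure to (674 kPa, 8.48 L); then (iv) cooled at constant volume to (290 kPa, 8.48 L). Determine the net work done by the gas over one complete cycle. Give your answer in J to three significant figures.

Constant-volume legs do no work.
W(i) = (290)(29.3 − 8.48) = 6038 J; W(iii) = (674)(8.48 − 29.3) = -14033 J.
W_net = 6038 − 14033 = -7995 J (the counter-clockwise enclosed area).

W_net ≈ -7990 J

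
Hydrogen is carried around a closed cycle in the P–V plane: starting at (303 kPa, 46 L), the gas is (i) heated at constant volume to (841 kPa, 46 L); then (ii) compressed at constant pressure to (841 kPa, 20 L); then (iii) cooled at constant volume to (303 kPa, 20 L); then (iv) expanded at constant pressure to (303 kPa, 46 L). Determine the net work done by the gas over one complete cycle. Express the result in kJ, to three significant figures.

Constant-volume legs do no work.
W(ii) = (841)(20 − 46) = -21866 J; W(iv) = (303)(46 − 20) = 7878 J.
W_net = -21866 + 7878 = -13988 J (the counter-clockwise enclosed area).

W_net ≈ -14.0 kJ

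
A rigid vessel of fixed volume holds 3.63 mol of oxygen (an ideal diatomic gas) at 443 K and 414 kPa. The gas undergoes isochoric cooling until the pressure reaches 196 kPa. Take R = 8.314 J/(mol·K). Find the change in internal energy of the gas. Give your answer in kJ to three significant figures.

Constant volume ⇒ W = 0, so Q = ΔU = nCᵥΔT with Cᵥ = 5R/2 = 20.79 J/(mol·K).
At constant V, T₂/T₁ = P₂/P₁ ⇒ ΔT = T₁(P₂/P₁ − 1) = 443·(196/414 − 1) = -233.3 K.
ΔU = (3.63)(20.79)(-233.3) = -17600 J.

ΔU ≈ -17.6 kJ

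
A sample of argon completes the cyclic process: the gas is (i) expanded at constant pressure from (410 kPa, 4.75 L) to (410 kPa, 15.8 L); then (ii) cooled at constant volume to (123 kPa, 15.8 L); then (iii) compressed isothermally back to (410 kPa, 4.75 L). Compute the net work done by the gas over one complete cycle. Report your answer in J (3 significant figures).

W_net ≈ 2190 J

Leg (i): W = PΔV = (410)(15.8 − 4.75) = 4530 J.
Leg (ii): W = 0.
Leg (iii): W = PᵢVᵢ ln(V_f/Vᵢ) = (1943) ln(4.75/15.8) = -2336 J.
W_net = 4530 − 2336 = 2195 J.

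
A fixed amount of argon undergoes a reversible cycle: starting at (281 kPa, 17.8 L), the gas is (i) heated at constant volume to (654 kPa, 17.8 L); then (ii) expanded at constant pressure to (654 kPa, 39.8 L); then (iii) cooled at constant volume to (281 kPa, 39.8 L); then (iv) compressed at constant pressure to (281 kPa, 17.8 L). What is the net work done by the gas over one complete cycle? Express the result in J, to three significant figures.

Constant-volume legs do no work.
W(ii) = (654)(39.8 − 17.8) = 14388 J; W(iv) = (281)(17.8 − 39.8) = -6182 J.
W_net = 14388 − 6182 = 8206 J (the clockwise enclosed area).

W_net ≈ 8210 J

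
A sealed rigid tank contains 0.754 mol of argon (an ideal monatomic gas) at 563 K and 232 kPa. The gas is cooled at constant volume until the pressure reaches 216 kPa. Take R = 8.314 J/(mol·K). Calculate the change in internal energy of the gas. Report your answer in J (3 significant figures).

ΔU ≈ -365 J

Constant volume ⇒ W = 0, so Q = ΔU = nCᵥΔT with Cᵥ = 3R/2 = 12.47 J/(mol·K).
At constant V, T₂/T₁ = P₂/P₁ ⇒ ΔT = T₁(P₂/P₁ − 1) = 563·(216/232 − 1) = -38.83 K.
ΔU = (0.754)(12.47)(-38.83) = -365.1 J.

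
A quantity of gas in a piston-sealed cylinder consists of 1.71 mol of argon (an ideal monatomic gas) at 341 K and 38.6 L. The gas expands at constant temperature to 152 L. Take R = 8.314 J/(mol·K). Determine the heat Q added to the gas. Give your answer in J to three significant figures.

Q ≈ 6640 J

Isothermal ⇒ ΔU = 0, so Q = W = nRT ln(V₂/V₁).
Q = (1.71)(8.314)(341) ln(152/38.6) = 4848 × 1.371 = 6645 J.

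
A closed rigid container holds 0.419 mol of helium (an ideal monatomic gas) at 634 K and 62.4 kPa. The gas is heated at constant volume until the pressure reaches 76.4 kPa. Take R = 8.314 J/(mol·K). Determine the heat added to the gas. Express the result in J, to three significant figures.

Q ≈ 743 J

Constant volume ⇒ W = 0, so Q = ΔU = nCᵥΔT with Cᵥ = 3R/2 = 12.47 J/(mol·K).
At constant V, T₂/T₁ = P₂/P₁ ⇒ ΔT = T₁(P₂/P₁ − 1) = 634·(76.4/62.4 − 1) = 142.2 K.
ΔU = (0.419)(12.47)(142.2) = 743.3 J.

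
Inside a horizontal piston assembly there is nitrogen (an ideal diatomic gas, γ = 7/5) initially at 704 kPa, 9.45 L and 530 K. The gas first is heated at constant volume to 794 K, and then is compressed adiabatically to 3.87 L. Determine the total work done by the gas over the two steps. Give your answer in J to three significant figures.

W_total ≈ -10700 J

Step 1 (isochoric): W = 0 (constant volume).
After step 1: P = 1055 kPa (V unchanged).
Step 2 (adiabatic): W = (P₁V₁ − P₂V₂)/(γ−1) = (9967 − 14244)/0.4 = -10694 J.
W_total = 0 − 10694 = -10694 J.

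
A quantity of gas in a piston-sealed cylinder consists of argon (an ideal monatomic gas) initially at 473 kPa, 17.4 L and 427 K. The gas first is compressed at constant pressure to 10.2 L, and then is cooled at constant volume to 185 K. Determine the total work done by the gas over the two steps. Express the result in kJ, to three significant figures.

W_total ≈ -3.41 kJ

Step 1 (isobaric): W = PΔV = (473 kPa)(10.2 − 17.4 L) = -3406 J.
Step 2 (isochoric): W = 0 (constant volume).
W_total = -3406 + 0 = -3406 J.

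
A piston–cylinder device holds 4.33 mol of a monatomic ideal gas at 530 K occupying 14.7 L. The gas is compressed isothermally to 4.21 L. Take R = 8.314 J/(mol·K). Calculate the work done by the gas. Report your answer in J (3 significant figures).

W ≈ -23900 J

Isothermal: W = nRT ln(V₂/V₁).
W = (4.33)(8.314)(530) × ln(4.21/14.7)
  = 19080 × -1.25
W_by_gas = -23857 J.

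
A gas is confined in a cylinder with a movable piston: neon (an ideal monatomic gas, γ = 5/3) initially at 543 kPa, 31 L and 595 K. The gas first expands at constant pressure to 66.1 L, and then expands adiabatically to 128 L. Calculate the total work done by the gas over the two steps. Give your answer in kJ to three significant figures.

Step 1 (isobaric): W = PΔV = (543 kPa)(66.1 − 31 L) = 19059 J.
After step 1: P = 543 kPa, V = 66.1 L, T = 1269 K.
Step 2 (adiabatic): W = (P₁V₁ − P₂V₂)/(γ−1) = (35892 − 23103)/0.667 = 19184 J.
W_total = 19059 + 19184 = 38244 J.

W_total ≈ 38.2 kJ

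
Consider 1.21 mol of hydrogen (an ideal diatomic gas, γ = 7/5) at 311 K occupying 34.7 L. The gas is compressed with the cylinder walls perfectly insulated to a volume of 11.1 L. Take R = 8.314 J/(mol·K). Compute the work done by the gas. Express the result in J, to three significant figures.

W ≈ -4520 J

Adiabatic: TV^(γ−1) = const with γ = 7/5.
T₂ = T₁ (V₁/V₂)^(γ−1) = 311 × (34.7/11.1)^0.4 = 311 × 1.578 = 490.6 K.
W_by = nCᵥ(T₁ − T₂) = (1.21)(20.79)(311 − 490.6) = -4518 J.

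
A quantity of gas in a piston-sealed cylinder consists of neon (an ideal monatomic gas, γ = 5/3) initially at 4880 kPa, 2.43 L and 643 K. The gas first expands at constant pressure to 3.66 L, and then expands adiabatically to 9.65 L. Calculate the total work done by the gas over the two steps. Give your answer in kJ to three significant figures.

W_total ≈ 18.8 kJ

Step 1 (isobaric): W = PΔV = (4880 kPa)(3.66 − 2.43 L) = 6002 J.
After step 1: P = 4880 kPa, V = 3.66 L, T = 968.5 K.
Step 2 (adiabatic): W = (P₁V₁ − P₂V₂)/(γ−1) = (17861 − 9358)/0.667 = 12754 J.
W_total = 6002 + 12754 = 18756 J.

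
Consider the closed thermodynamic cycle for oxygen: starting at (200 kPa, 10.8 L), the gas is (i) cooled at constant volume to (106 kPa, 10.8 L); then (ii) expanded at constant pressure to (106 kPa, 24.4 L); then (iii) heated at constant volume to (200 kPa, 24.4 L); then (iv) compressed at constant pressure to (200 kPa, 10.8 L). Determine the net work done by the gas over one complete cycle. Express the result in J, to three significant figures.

Constant-volume legs do no work.
W(ii) = (106)(24.4 − 10.8) = 1442 J; W(iv) = (200)(10.8 − 24.4) = -2720 J.
W_net = 1442 − 2720 = -1278 J (the counter-clockwise enclosed area).

W_net ≈ -1280 J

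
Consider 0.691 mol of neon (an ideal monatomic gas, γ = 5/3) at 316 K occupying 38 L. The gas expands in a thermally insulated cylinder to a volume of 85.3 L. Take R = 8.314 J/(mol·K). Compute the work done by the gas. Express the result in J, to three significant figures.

W ≈ 1130 J

Adiabatic: TV^(γ−1) = const with γ = 5/3.
T₂ = T₁ (V₁/V₂)^(γ−1) = 316 × (38/85.3)^0.667 = 316 × 0.5833 = 184.3 K.
W_by = nCᵥ(T₁ − T₂) = (0.691)(12.47)(316 − 184.3) = 1135 J.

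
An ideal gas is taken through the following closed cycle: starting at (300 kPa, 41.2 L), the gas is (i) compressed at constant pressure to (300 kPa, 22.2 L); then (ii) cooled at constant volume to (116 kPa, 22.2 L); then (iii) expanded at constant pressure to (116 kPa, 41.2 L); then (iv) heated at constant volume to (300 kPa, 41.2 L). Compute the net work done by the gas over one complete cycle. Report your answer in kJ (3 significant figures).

W_net ≈ -3.50 kJ

Constant-volume legs do no work.
W(i) = (300)(22.2 − 41.2) = -5700 J; W(iii) = (116)(41.2 − 22.2) = 2204 J.
W_net = -5700 + 2204 = -3496 J (the counter-clockwise enclosed area).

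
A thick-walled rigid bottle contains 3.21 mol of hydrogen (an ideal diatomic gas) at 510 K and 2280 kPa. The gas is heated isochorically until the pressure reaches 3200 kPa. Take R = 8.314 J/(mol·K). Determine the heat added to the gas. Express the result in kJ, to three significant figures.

Constant volume ⇒ W = 0, so Q = ΔU = nCᵥΔT with Cᵥ = 5R/2 = 20.79 J/(mol·K).
At constant V, T₂/T₁ = P₂/P₁ ⇒ ΔT = T₁(P₂/P₁ − 1) = 510·(3200/2280 − 1) = 205.8 K.
ΔU = (3.21)(20.79)(205.8) = 13730 J.

Q ≈ 13.7 kJ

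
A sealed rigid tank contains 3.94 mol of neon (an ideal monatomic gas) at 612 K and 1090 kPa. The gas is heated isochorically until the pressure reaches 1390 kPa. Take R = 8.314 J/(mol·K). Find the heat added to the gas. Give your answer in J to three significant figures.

Constant volume ⇒ W = 0, so Q = ΔU = nCᵥΔT with Cᵥ = 3R/2 = 12.47 J/(mol·K).
At constant V, T₂/T₁ = P₂/P₁ ⇒ ΔT = T₁(P₂/P₁ − 1) = 612·(1390/1090 − 1) = 168.4 K.
ΔU = (3.94)(12.47)(168.4) = 8276 J.

Q ≈ 8280 J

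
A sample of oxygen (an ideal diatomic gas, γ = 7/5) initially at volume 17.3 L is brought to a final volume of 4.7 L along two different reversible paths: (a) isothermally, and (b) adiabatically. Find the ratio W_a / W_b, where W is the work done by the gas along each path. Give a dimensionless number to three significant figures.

W_a / W_b ≈ 0.762

Path (a) isothermal: W = P₁V₁ ln(V₂/V₁) → W_a/(P₁V₁) = -1.303.
Path (b) adiabatic: W = P₁V₁(1 − (V₁/V₂)^(γ−1))/(γ−1) → W_b/(P₁V₁) = -1.71.
W_a / W_b = -1.303 / -1.71 = 0.7619.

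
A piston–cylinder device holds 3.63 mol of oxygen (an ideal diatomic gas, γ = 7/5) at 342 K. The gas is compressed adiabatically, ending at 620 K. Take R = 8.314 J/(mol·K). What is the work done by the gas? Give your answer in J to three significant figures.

Adiabatic ⇒ Q = 0, so W_by = −ΔU = nCᵥ(T₁ − T₂).
Cᵥ = 5R/2 = 20.79 J/(mol·K).
W = (3.63)(20.79)(342 − 620) = -20975 J.

W ≈ -21000 J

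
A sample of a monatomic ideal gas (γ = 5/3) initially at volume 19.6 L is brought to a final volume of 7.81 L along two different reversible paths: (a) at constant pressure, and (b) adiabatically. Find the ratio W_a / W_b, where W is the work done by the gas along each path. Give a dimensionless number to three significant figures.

W_a / W_b ≈ 0.474

Path (a) isobaric: W = P₁(V₂ − V₁) → W_a/(P₁V₁) = -0.6015.
Path (b) adiabatic: W = P₁V₁(1 − (V₁/V₂)^(γ−1))/(γ−1) → W_b/(P₁V₁) = -1.27.
W_a / W_b = -0.6015 / -1.27 = 0.4736.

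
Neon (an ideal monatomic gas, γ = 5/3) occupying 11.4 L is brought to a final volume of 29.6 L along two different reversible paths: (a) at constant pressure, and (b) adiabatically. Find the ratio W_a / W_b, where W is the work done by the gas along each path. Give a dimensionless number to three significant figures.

W_a / W_b ≈ 2.26

Path (a) isobaric: W = P₁(V₂ − V₁) → W_a/(P₁V₁) = 1.596.
Path (b) adiabatic: W = P₁V₁(1 − (V₁/V₂)^(γ−1))/(γ−1) → W_b/(P₁V₁) = 0.706.
W_a / W_b = 1.596 / 0.706 = 2.261.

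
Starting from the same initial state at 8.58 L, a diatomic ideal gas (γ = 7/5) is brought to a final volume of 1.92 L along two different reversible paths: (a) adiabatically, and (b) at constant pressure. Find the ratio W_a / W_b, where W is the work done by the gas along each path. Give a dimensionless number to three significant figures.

W_a / W_b ≈ 2.64

Path (a) adiabatic: W = P₁V₁(1 − (V₁/V₂)^(γ−1))/(γ−1) → W_a/(P₁V₁) = -2.05.
Path (b) isobaric: W = P₁(V₂ − V₁) → W_b/(P₁V₁) = -0.7762.
W_a / W_b = -2.05 / -0.7762 = 2.641.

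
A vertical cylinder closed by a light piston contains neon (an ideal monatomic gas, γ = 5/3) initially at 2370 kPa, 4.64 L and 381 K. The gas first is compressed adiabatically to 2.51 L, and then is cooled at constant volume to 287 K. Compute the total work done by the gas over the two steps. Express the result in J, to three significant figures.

W_total ≈ -8350 J

Step 1 (adiabatic): W = (P₁V₁ − P₂V₂)/(γ−1) = (10997 − 16564)/0.667 = -8351 J.
Step 2 (isochoric): W = 0 (constant volume).
W_total = -8351 + 0 = -8351 J.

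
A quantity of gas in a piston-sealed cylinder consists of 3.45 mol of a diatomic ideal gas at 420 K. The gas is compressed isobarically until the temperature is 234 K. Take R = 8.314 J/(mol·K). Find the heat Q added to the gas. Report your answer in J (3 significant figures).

Isobaric: W = nRΔT = (3.45)(8.314)(-186) = -5335 J.
ΔU = nCᵥΔT with Cᵥ = 5R/2: ΔU = (3.45)(20.79)(-186) = -13338 J.
Q = ΔU + W = -13338 − 5335 = -18673 J.

Q ≈ -18700 J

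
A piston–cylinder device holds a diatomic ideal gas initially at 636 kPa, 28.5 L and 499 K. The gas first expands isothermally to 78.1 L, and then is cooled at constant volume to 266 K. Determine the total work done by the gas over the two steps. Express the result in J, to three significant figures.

Step 1 (isothermal): W = P₁V₁ ln(V₂/V₁) = (18126) ln(78.1/28.5) = 18273 J.
Step 2 (isochoric): W = 0 (constant volume).
W_total = 18273 + 0 = 18273 J.

W_total ≈ 18300 J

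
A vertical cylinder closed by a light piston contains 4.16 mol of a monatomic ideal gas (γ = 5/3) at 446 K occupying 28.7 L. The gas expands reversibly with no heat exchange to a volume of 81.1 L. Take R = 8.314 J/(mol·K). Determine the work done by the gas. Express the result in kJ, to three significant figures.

W ≈ 11.6 kJ

Adiabatic: TV^(γ−1) = const with γ = 5/3.
T₂ = T₁ (V₁/V₂)^(γ−1) = 446 × (28.7/81.1)^0.667 = 446 × 0.5003 = 223.1 K.
W_by = nCᵥ(T₁ − T₂) = (4.16)(12.47)(446 − 223.1) = 11562 J.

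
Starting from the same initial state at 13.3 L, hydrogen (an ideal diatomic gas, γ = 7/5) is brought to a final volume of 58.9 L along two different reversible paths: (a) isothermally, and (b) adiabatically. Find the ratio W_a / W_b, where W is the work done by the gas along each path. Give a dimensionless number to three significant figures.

W_a / W_b ≈ 1.33

Path (a) isothermal: W = P₁V₁ ln(V₂/V₁) → W_a/(P₁V₁) = 1.488.
Path (b) adiabatic: W = P₁V₁(1 − (V₁/V₂)^(γ−1))/(γ−1) → W_b/(P₁V₁) = 1.121.
W_a / W_b = 1.488 / 1.121 = 1.327.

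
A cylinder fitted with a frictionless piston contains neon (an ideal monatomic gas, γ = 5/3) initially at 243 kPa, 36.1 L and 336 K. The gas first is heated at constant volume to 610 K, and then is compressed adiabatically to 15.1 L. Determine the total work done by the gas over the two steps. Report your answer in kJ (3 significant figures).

W_total ≈ -18.8 kJ

Step 1 (isochoric): W = 0 (constant volume).
After step 1: P = 441.2 kPa (V unchanged).
Step 2 (adiabatic): W = (P₁V₁ − P₂V₂)/(γ−1) = (15926 − 28475)/0.667 = -18823 J.
W_total = 0 − 18823 = -18823 J.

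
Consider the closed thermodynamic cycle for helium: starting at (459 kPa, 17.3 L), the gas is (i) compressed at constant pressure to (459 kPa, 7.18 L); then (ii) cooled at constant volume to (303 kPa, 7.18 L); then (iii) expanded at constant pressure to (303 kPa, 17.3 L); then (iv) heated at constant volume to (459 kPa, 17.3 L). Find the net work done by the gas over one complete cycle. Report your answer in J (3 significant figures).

Constant-volume legs do no work.
W(i) = (459)(7.18 − 17.3) = -4645 J; W(iii) = (303)(17.3 − 7.18) = 3066 J.
W_net = -4645 + 3066 = -1579 J (the counter-clockwise enclosed area).

W_net ≈ -1580 J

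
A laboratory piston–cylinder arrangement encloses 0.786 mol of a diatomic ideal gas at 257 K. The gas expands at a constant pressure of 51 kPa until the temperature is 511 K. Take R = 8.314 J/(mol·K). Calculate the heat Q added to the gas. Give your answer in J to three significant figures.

Q ≈ 5810 J

Isobaric: W = nRΔT = (0.786)(8.314)(254) = 1660 J.
ΔU = nCᵥΔT with Cᵥ = 5R/2: ΔU = (0.786)(20.79)(254) = 4150 J.
Q = ΔU + W = 4150 + 1660 = 5809 J.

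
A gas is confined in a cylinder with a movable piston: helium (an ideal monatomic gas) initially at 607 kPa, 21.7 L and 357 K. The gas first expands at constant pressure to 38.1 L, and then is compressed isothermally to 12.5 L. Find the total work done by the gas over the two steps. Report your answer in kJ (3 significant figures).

Step 1 (isobaric): W = PΔV = (607 kPa)(38.1 − 21.7 L) = 9955 J.
After step 1: P = 607 kPa, V = 38.1 L, T = 626.8 K.
Step 2 (isothermal): W = P₁V₁ ln(V₂/V₁) = (23127) ln(12.5/38.1) = -25774 J.
W_total = 9955 − 25774 = -15820 J.

W_total ≈ -15.8 kJ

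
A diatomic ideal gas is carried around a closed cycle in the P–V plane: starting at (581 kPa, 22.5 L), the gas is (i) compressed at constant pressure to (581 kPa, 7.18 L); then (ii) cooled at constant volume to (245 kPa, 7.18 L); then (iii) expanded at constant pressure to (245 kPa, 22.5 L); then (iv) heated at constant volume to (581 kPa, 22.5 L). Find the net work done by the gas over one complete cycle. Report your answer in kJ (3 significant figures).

Constant-volume legs do no work.
W(i) = (581)(7.18 − 22.5) = -8901 J; W(iii) = (245)(22.5 − 7.18) = 3753 J.
W_net = -8901 + 3753 = -5148 J (the counter-clockwise enclosed area).

W_net ≈ -5.15 kJ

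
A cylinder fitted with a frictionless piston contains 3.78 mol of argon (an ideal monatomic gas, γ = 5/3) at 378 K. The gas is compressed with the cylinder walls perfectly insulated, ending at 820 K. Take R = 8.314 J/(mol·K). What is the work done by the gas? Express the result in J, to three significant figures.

Adiabatic ⇒ Q = 0, so W_by = −ΔU = nCᵥ(T₁ − T₂).
Cᵥ = 3R/2 = 12.47 J/(mol·K).
W = (3.78)(12.47)(378 − 820) = -20836 J.

W ≈ -20800 J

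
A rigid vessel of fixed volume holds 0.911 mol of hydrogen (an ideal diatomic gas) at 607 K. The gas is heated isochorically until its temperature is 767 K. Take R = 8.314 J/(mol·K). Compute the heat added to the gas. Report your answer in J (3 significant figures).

Constant volume ⇒ W = 0, so Q = ΔU = nCᵥΔT with Cᵥ = 5R/2 = 20.79 J/(mol·K).
ΔU = (0.911)(20.79)(767 − 607) = 3030 J.

Q ≈ 3030 J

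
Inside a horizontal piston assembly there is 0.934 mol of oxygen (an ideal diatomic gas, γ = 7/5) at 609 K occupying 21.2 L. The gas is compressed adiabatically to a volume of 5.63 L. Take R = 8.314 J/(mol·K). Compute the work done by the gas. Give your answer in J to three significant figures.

W ≈ -8270 J

Adiabatic: TV^(γ−1) = const with γ = 7/5.
T₂ = T₁ (V₁/V₂)^(γ−1) = 609 × (21.2/5.63)^0.4 = 609 × 1.7 = 1035 K.
W_by = nCᵥ(T₁ − T₂) = (0.934)(20.79)(609 − 1035) = -8270 J.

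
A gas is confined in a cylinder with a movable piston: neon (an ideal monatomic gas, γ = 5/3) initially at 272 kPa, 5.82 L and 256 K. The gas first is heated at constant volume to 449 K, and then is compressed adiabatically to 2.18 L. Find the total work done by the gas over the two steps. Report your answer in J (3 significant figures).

W_total ≈ -3850 J

Step 1 (isochoric): W = 0 (constant volume).
After step 1: P = 477.1 kPa (V unchanged).
Step 2 (adiabatic): W = (P₁V₁ − P₂V₂)/(γ−1) = (2777 − 5343)/0.667 = -3850 J.
W_total = 0 − 3850 = -3850 J.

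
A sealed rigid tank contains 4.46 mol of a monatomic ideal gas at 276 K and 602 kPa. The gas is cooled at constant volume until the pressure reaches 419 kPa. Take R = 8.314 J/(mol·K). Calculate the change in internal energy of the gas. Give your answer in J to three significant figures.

Constant volume ⇒ W = 0, so Q = ΔU = nCᵥΔT with Cᵥ = 3R/2 = 12.47 J/(mol·K).
At constant V, T₂/T₁ = P₂/P₁ ⇒ ΔT = T₁(P₂/P₁ − 1) = 276·(419/602 − 1) = -83.9 K.
ΔU = (4.46)(12.47)(-83.9) = -4667 J.

ΔU ≈ -4670 J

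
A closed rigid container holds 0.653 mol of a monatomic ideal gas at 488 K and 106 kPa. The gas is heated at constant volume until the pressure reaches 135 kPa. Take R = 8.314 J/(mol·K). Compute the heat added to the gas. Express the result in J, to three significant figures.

Constant volume ⇒ W = 0, so Q = ΔU = nCᵥΔT with Cᵥ = 3R/2 = 12.47 J/(mol·K).
At constant V, T₂/T₁ = P₂/P₁ ⇒ ΔT = T₁(P₂/P₁ − 1) = 488·(135/106 − 1) = 133.5 K.
ΔU = (0.653)(12.47)(133.5) = 1087 J.

Q ≈ 1090 J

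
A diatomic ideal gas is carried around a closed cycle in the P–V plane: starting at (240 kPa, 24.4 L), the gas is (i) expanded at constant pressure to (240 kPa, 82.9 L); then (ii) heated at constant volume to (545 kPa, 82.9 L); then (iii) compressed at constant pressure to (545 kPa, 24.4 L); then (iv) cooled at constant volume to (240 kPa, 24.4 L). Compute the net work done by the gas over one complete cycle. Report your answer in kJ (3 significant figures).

W_net ≈ -17.8 kJ

Constant-volume legs do no work.
W(i) = (240)(82.9 − 24.4) = 14040 J; W(iii) = (545)(24.4 − 82.9) = -31883 J.
W_net = 14040 − 31883 = -17842 J (the counter-clockwise enclosed area).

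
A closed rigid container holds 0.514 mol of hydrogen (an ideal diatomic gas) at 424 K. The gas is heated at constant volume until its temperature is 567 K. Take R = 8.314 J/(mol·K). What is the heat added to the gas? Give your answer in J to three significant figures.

Constant volume ⇒ W = 0, so Q = ΔU = nCᵥΔT with Cᵥ = 5R/2 = 20.79 J/(mol·K).
ΔU = (0.514)(20.79)(567 − 424) = 1528 J.

Q ≈ 1530 J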